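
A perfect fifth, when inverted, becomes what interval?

P4

Interval numbers invert to sum to nine: 5 + 4 = 9, so a fifth inverts to a fourth.
The quality also flips — perfect stays perfect — giving a perfect fourth.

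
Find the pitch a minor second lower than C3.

B2

Counting two letter names down from C lands on B.
A minor second spans 1 semitone, so from C3 the target pitch is B2.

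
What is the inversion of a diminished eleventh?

augmented fifth

First reduce the compound diminished eleventh to its simple form, a diminished fourth.
The rule of nine gives the new number: 9 − 4 = 5, so a fourth becomes a fifth.
Quality inverts too: diminished becomes augmented. That makes the inversion an augmented fifth.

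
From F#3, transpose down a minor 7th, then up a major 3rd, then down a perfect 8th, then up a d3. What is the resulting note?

A minor seventh down from F#3 is G#2.
Up a major third from G#2: B#2 (4 semitones up).
A perfect octave down from B#2 is B#1.
Up a diminished third from B#1: D2 (2 semitones up).

D2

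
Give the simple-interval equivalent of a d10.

diminished third

Each octave removed subtracts seven from the number: 10 − 7 = 3.
So a diminished tenth is an octave plus a diminished third. The quality is unchanged.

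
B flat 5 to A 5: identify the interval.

Descending from Bb5 to A5 is the same interval as ascending A5 to Bb5.
A to B spans two letter names (A-B): a second.
At 1 semitone, A5→Bb5 falls one short of a major second: minor.

minor second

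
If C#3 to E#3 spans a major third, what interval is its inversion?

Interval numbers invert to sum to nine: 3 + 6 = 9, so a third inverts to a sixth.
The quality also flips — major becomes minor — giving a minor sixth.

m6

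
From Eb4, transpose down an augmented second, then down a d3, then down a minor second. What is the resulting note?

An augmented second down from Eb4 is Dbb4.
Down a diminished third from Dbb4: Bb3 (2 semitones down).
A minor second down from Bb3 is A3.

A3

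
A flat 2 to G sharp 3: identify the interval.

A to G spans seven letter names (A-B-C-D-E-F-G), so the interval is some kind of seventh.
Ab2 to G#3 spans 12 semitones — one semitone wider than the major seventh (11) — giving an augmented seventh.

augmented seventh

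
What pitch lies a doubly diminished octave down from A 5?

The letter stays A (same as the start), shifted an octave down.
Moving 10 semitones down from A5 (the size of a doubly diminished octave) reaches A##4.

A double-sharp 4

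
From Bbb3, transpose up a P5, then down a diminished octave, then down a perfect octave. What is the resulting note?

Bbb3 up a perfect fifth → Fb4 (7 semitones).
Down a diminished octave from Fb4: F3 (11 semitones down).
Down a perfect octave from F3: F2 (12 semitones down).

F2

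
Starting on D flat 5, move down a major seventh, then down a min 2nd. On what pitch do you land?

D flat 4

A major seventh down from Db5 is Ebb4.
A minor second down from Ebb4 is Db4.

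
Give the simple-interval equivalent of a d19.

Each octave removed subtracts seven from the number: 19 − 14 = 5.
Quality carries through unchanged, so the simple form is a diminished fifth.

d5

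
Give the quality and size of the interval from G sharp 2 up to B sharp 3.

G to B spans three letter names (G-A-B), plus an octave, so the interval is some kind of tenth.
The major tenth spans 16 semitones, and G#2 to B#3 is exactly 16 semitones — so this is a major tenth.
(Equivalently, a compound major third: a major third plus an octave.)

major tenth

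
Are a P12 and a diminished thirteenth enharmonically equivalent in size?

A perfect twelfth spans 19 semitones, and a diminished thirteenth also spans 19 semitones — they're enharmonic.

Yes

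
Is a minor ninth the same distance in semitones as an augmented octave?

Both span 13 semitones: a minor ninth and an augmented octave are the same chromatic distance.

Yes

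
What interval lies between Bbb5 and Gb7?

M13

B to G spans six letter names (B-C-D-E-F-G), plus an octave, so the interval is some kind of thirteenth.
Bbb5 to Gb7 is 21 semitones, matching the major thirteenth exactly, so the quality is major.
(Equivalently, a compound major sixth: a major sixth plus an octave.)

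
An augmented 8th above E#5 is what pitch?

An octave keeps the letter name E, an octave up from E.
An augmented octave is 13 semitones; 13 semitones up from E#5 gives E##6.

E##6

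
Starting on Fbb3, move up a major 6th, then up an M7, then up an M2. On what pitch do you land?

Db5

Up a major sixth from Fbb3: Dbb4 (9 semitones up).
A major seventh up from Dbb4 is Cb5.
Cb5 up a major second → Db5 (2 semitones).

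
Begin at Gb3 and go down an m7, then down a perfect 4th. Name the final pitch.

Eb2

Gb3 down a minor seventh → Ab2 (10 semitones).
Ab2 down a perfect fourth → Eb2 (5 semitones).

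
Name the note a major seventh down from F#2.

The seventh takes the letter from F down to G.
A major seventh is 11 semitones; 11 semitones down from F#2 gives G1.

G1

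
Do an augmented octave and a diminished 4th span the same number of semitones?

No

An augmented octave is 13 semitones but a diminished fourth is 4 semitones — different sizes.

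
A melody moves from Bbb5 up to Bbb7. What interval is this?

B to B is the same letter name, plus 2 octaves: a fifteenth.
Counting semitones, Bbb5→Bbb7 is 24, which is the perfect fifteenth.
(Equivalently, a compound perfect octave: a perfect octave plus an octave.)

perfect fifteenth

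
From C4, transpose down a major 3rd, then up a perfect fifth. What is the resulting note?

Eb4

C4 down a major third → Ab3 (4 semitones).
Ab3 up a perfect fifth → Eb4 (7 semitones).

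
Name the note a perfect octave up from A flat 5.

An octave keeps the letter name A, an octave up from A.
Moving 12 semitones up from Ab5 (the size of a perfect octave) reaches Ab6.

A flat 6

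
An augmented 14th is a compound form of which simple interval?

A7

Each octave removed subtracts seven from the number: 14 − 7 = 7.
So an augmented fourteenth is an octave plus an augmented seventh. The quality is unchanged.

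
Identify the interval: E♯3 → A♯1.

perfect twelfth

Descending from E#3 to A#1 is the same interval as ascending A#1 to E#3.
A to E spans five letter names (A-B-C-D-E), plus an octave, so the interval is some kind of twelfth.
A#1 to E#3 is 19 semitones, matching the perfect twelfth exactly, so the quality is perfect.
(Equivalently, a compound perfect fifth: a perfect fifth plus an octave.)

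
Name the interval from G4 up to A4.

major 2nd

G to A spans two letter names (G-A): a second.
The major second spans 2 semitones, and G4 to A4 is exactly 2 semitones — so this is a major second.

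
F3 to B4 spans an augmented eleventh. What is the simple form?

Subtracting seven from the interval number removes an octave: 11 − 7 = 4.
Quality carries through unchanged, so the simple form is an augmented fourth.

A4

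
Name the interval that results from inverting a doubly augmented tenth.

First reduce the compound doubly augmented tenth to its simple form, a doubly augmented third.
Interval numbers invert to sum to nine: 3 + 6 = 9, so a third inverts to a sixth.
And doubly augmented becomes doubly diminished under inversion, so we get a doubly diminished sixth.

doubly diminished 6th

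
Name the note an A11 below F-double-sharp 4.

C-sharp 3

Counting four letter names plus an octave down from F lands on C.
An augmented eleventh spans 18 semitones, so from F##4 the target pitch is C#3.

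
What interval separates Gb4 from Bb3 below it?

Descending from Gb4 to Bb3 is the same interval as ascending Bb3 to Gb4.
B to G spans six letter names (B-C-D-E-F-G) — that makes it a sixth of some quality.
A major sixth would be 9 semitones, but Bb3 to Gb4 is 8 — one semitone narrower, making it a minor sixth.

minor 6th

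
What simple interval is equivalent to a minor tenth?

minor third

Each octave removed subtracts seven from the number: 10 − 7 = 3.
So a minor tenth is an octave plus a minor third. The quality is unchanged.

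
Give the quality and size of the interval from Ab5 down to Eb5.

perfect fourth

Descending from Ab5 to Eb5 is the same interval as ascending Eb5 to Ab5.
E to A spans four letter names (E-F-G-A): a fourth.
The perfect fourth spans 5 semitones, and Eb5 to Ab5 is exactly 5 semitones — so this is a perfect fourth.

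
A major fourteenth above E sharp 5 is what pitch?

D double-sharp 7

Counting seven letter names plus an octave up from E lands on D.
A major fourteenth spans 23 semitones, so from E#5 the target pitch is D##7.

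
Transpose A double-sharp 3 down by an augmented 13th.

Counting six letter names plus an octave down from A lands on C.
Moving 22 semitones down from A##3 (the size of an augmented thirteenth) reaches C#2.

C sharp 2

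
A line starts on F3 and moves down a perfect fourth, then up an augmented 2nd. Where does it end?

A perfect fourth down from F3 is C3.
C3 up an augmented second → D#3 (3 semitones).

D#3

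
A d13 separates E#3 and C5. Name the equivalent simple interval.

Each octave removed subtracts seven from the number: 13 − 7 = 6.
That makes a diminished thirteenth a compound diminished sixth — an octave plus a diminished sixth.

diminished sixth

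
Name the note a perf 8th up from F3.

For an octave the letter name doesn't change: still F, an octave up.
A perfect octave spans 12 semitones, so from F3 the target pitch is F4.

F4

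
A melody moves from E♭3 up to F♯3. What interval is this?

augmented 2nd

E to F spans two letter names (E-F): a second.
Eb3 to F#3 spans 3 semitones — one semitone wider than the major second (2) — giving an augmented second.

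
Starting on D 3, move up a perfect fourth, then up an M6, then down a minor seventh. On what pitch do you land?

Up a perfect fourth from D3: G3 (5 semitones up).
A major sixth up from G3 is E4.
A minor seventh down from E4 is F#3.

F sharp 3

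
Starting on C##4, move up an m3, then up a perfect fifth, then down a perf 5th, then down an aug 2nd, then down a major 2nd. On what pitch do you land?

C4

Up a minor third from C##4: E#4 (3 semitones up).
E#4 up a perfect fifth → B#4 (7 semitones).
B#4 down a perfect fifth → E#4 (7 semitones).
E#4 down an augmented second → D4 (3 semitones).
A major second down from D4 is C4.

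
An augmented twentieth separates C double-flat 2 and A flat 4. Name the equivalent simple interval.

A6

Each octave removed subtracts seven from the number: 20 − 14 = 6.
So an augmented twentieth is 2 octaves plus an augmented sixth. The quality is unchanged.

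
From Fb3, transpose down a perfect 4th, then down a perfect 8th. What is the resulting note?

Cb2

A perfect fourth down from Fb3 is Cb3.
Down a perfect octave from Cb3: Cb2 (12 semitones down).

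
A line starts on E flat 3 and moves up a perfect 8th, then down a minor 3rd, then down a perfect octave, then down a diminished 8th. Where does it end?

C sharp 2

Up a perfect octave from Eb3: Eb4 (12 semitones up).
Down a minor third from Eb4: C4 (3 semitones down).
A perfect octave down from C4 is C3.
C3 down a diminished octave → C#2 (11 semitones).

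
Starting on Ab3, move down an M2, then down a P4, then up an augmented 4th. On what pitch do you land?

A major second down from Ab3 is Gb3.
Down a perfect fourth from Gb3: Db3 (5 semitones down).
Db3 up an augmented fourth → G3 (6 semitones).

G3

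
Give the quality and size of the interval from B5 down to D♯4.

Descending from B5 to D#4 is the same interval as ascending D#4 to B5.
D to B spans six letter names (D-E-F-G-A-B), plus an octave: a thirteenth.
D#4 to B5 is 20 semitones, a half step short of the major thirteenth (21), so this is minor.
(Equivalently, a compound minor sixth: a minor sixth plus an octave.)

m13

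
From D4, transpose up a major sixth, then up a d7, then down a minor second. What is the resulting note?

A major sixth up from D4 is B4.
B4 up a diminished seventh → Ab5 (9 semitones).
A minor second down from Ab5 is G5.

G5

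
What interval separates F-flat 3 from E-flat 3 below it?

minor second

Descending from Fb3 to Eb3 is the same interval as ascending Eb3 to Fb3.
E to F spans two letter names (E-F): a second.
A major second would be 2 semitones, but Eb3 to Fb3 is 1 — one semitone narrower, making it a minor second.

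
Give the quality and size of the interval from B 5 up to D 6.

minor third

B to D spans three letter names (B-C-D) — that makes it a third of some quality.
B5 to D6 is 3 semitones, a half step short of the major third (4), so this is minor.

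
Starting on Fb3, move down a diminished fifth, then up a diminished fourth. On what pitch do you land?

A diminished fifth down from Fb3 is Bb2.
A diminished fourth up from Bb2 is Ebb3.

Ebb3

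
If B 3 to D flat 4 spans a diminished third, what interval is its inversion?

augmented 6th

Inverted interval numbers add to nine, so a third pairs with a sixth (3 + 6 = 9).
Quality inverts too: diminished becomes augmented. That makes the inversion an augmented sixth.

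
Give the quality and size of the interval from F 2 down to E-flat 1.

major ninth

Descending from F2 to Eb1 is the same interval as ascending Eb1 to F2.
E to F spans two letter names (E-F), plus an octave: a ninth.
The major ninth spans 14 semitones, and Eb1 to F2 is exactly 14 semitones — so this is a major ninth.
(Equivalently, a compound major second: a major second plus an octave.)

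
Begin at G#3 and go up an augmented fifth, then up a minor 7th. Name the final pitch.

G#3 up an augmented fifth → D##4 (8 semitones).
Up a minor seventh from D##4: C##5 (10 semitones up).

C##5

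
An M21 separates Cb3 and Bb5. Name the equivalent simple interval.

Each octave removed subtracts seven from the number: 21 − 14 = 7.
Quality carries through unchanged, so the simple form is a major seventh.

M7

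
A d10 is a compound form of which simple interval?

Each octave removed subtracts seven from the number: 10 − 7 = 3.
So a diminished tenth is an octave plus a diminished third. The quality is unchanged.

d3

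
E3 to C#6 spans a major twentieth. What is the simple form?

Subtracting seven from the interval number removes an octave: 20 − 14 = 6.
That makes a major twentieth a compound major sixth — 2 octaves plus a major sixth.

M6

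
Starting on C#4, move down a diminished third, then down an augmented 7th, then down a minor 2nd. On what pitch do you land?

A diminished third down from C#4 is A##3.
A##3 down an augmented seventh → B2 (12 semitones).
B2 down a minor second → A#2 (1 semitone).

A#2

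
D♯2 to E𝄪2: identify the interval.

D to E spans two letter names (D-E): a second.
D#2 to E##2 spans 3 semitones — one semitone wider than the major second (2) — giving an augmented second.

augmented 2nd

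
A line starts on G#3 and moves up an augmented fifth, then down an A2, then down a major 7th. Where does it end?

D3

An augmented fifth up from G#3 is D##4.
Down an augmented second from D##4: C#4 (3 semitones down).
A major seventh down from C#4 is D3.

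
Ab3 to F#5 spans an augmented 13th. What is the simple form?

Subtracting seven from the interval number removes an octave: 13 − 7 = 6.
So an augmented thirteenth is an octave plus an augmented sixth. The quality is unchanged.

A6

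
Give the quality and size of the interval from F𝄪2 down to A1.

Descending from F##2 to A1 is the same interval as ascending A1 to F##2.
A to F spans six letter names (A-B-C-D-E-F), so the interval is some kind of sixth.
A1 to F##2 spans 10 semitones — one semitone wider than the major sixth (9) — giving an augmented sixth.

augmented sixth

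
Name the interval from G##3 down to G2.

Descending from G##3 to G2 is the same interval as ascending G2 to G##3.
G to G is the same letter name, plus an octave, so the interval is some kind of octave.
The perfect octave is 12 semitones; here we have 14, two semitones wider: doubly augmented.

doubly augmented 8th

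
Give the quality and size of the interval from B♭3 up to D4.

B to D spans three letter names (B-C-D): a third.
Counting semitones, Bb3→D4 is 4, which is the major third.

M3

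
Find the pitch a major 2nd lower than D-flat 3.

C-flat 3

Two letter names down from D: C.
A major second spans 2 semitones, so from Db3 the target pitch is Cb3.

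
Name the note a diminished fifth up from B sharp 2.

The fifth takes the letter from B up to F.
A diminished fifth is 6 semitones; 6 semitones up from B#2 gives F#3.

F sharp 3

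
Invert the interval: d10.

First reduce the compound diminished tenth to its simple form, a diminished third.
The rule of nine gives the new number: 9 − 3 = 6, so a third becomes a sixth.
And diminished becomes augmented under inversion, so we get an augmented sixth.

augmented sixth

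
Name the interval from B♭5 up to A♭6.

minor seventh

B to A spans seven letter names (B-C-D-E-F-G-A): a seventh.
A major seventh would be 11 semitones, but Bb5 to Ab6 is 10 — one semitone narrower, making it a minor seventh.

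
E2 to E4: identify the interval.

P15

E to E is the same letter name, plus 2 octaves: a fifteenth.
Counting semitones, E2→E4 is 24, which is the perfect fifteenth.
(Equivalently, a compound perfect octave: a perfect octave plus an octave.)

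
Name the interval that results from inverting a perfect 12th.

perfect fourth

First reduce the compound perfect twelfth to its simple form, a perfect fifth.
Inverted interval numbers add to nine, so a fifth pairs with a fourth (5 + 4 = 9).
Quality inverts too: perfect stays perfect. That makes the inversion a perfect fourth.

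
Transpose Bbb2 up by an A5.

F3

The fifth takes the letter from B up to F.
Moving 8 semitones up from Bbb2 (the size of an augmented fifth) reaches F3.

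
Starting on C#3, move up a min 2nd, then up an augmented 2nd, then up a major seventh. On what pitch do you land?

C#3 up a minor second → D3 (1 semitone).
Up an augmented second from D3: E#3 (3 semitones up).
A major seventh up from E#3 is D##4.

D##4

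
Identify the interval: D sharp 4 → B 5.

D to B spans six letter names (D-E-F-G-A-B), plus an octave: a thirteenth.
D#4 to B5 is 20 semitones, a half step short of the major thirteenth (21), so this is minor.
(Equivalently, a compound minor sixth: a minor sixth plus an octave.)

minor thirteenth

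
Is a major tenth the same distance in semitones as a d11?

A major tenth spans 16 semitones, and a diminished eleventh also spans 16 semitones — they're enharmonic.

Yes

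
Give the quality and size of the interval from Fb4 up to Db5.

F to D spans six letter names (F-G-A-B-C-D) — that makes it a sixth of some quality.
Counting semitones, Fb4→Db5 is 9, which is the major sixth.

major 6th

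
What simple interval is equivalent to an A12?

A5

Take out an octave (7 from the number): 12 − 7 = 5.
Quality carries through unchanged, so the simple form is an augmented fifth.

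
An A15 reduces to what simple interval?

Take out an octave (7 from the number): 15 − 7 = 8.
That makes an augmented fifteenth a compound augmented octave — an octave plus an augmented octave.

A8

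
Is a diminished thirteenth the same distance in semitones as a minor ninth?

No

A diminished thirteenth spans 19 semitones; a minor ninth spans 13 semitones. They differ by 6.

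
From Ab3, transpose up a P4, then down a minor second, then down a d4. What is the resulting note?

Ab3 up a perfect fourth → Db4 (5 semitones).
Down a minor second from Db4: C4 (1 semitone down).
A diminished fourth down from C4 is G#3.

G#3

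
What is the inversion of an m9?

major 7th

First reduce the compound minor ninth to its simple form, a minor second.
Inverted interval numbers add to nine, so a second pairs with a seventh (2 + 7 = 9).
Quality inverts too: minor becomes major. That makes the inversion a major seventh.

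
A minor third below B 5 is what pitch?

The third takes the letter from B down to G.
A minor third is 3 semitones; 3 semitones down from B5 gives G#5.

G-sharp 5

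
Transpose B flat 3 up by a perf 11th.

E flat 5

Counting four letter names plus an octave up from B lands on E.
A perfect eleventh is 17 semitones; 17 semitones up from Bb3 gives Eb5.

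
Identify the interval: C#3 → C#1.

P15

Descending from C#3 to C#1 is the same interval as ascending C#1 to C#3.
C to C is the same letter name, plus 2 octaves, so the interval is some kind of fifteenth.
The perfect fifteenth spans 24 semitones, and C#1 to C#3 is exactly 24 semitones — so this is a perfect fifteenth.
(Equivalently, a compound perfect octave: a perfect octave plus an octave.)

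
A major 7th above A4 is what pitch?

G#5

Counting seven letter names up from A lands on G.
Moving 11 semitones up from A4 (the size of a major seventh) reaches G#5.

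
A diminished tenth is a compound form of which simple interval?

d3

Each octave removed subtracts seven from the number: 10 − 7 = 3.
Quality carries through unchanged, so the simple form is a diminished third.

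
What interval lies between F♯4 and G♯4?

major 2nd

F to G spans two letter names (F-G): a second.
Counting semitones, F#4→G#4 is 2, which is the major second.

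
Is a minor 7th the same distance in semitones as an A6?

Yes

A minor seventh = 10 semitones = an augmented sixth; enharmonically equal.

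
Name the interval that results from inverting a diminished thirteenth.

First reduce the compound diminished thirteenth to its simple form, a diminished sixth.
Interval numbers invert to sum to nine: 6 + 3 = 9, so a sixth inverts to a third.
And diminished becomes augmented under inversion, so we get an augmented third.

A3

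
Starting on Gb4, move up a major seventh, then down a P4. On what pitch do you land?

Gb4 up a major seventh → F5 (11 semitones).
Down a perfect fourth from F5: C5 (5 semitones down).

C5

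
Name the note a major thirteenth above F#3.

D#5

Counting six letter names plus an octave up from F lands on D.
A major thirteenth is 21 semitones; 21 semitones up from F#3 gives D#5.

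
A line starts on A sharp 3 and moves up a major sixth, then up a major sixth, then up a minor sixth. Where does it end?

B sharp 5

A#3 up a major sixth → F##4 (9 semitones).
F##4 up a major sixth → D##5 (9 semitones).
Up a minor sixth from D##5: B#5 (8 semitones up).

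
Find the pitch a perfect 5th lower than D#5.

Counting five letter names down from D lands on G.
A perfect fifth spans 7 semitones, so from D#5 the target pitch is G#4.

G#4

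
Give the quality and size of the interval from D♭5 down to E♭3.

minor fourteenth

Descending from Db5 to Eb3 is the same interval as ascending Eb3 to Db5.
E to D spans seven letter names (E-F-G-A-B-C-D), plus an octave — that makes it a fourteenth of some quality.
At 22 semitones, Eb3→Db5 falls one short of a major fourteenth: minor.
(Equivalently, a compound minor seventh: a minor seventh plus an octave.)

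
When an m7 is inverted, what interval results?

M2

Interval numbers invert to sum to nine: 7 + 2 = 9, so a seventh inverts to a second.
Quality inverts too: minor becomes major. That makes the inversion a major second.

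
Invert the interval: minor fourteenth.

First reduce the compound minor fourteenth to its simple form, a minor seventh.
Inverted interval numbers add to nine, so a seventh pairs with a second (7 + 2 = 9).
The quality also flips — minor becomes major — giving a major second.

major 2nd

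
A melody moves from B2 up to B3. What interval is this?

perfect 8th

B to B is the same letter name, plus an octave, so the interval is some kind of octave.
Counting semitones, B2→B3 is 12, which is the perfect octave.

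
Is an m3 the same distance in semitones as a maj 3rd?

No

A minor third spans 3 semitones; a major third spans 4 semitones. They differ by 1.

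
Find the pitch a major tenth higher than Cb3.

The tenth's letter: C up three letter names plus an octave → E.
A major tenth is 16 semitones; 16 semitones up from Cb3 gives Eb4.

Eb4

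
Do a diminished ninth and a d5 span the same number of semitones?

No

A diminished ninth is 12 semitones but a diminished fifth is 6 semitones — different sizes.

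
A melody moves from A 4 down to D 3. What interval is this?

perfect twelfth

Descending from A4 to D3 is the same interval as ascending D3 to A4.
D to A spans five letter names (D-E-F-G-A), plus an octave, so the interval is some kind of twelfth.
Counting semitones, D3→A4 is 19, which is the perfect twelfth.
(Equivalently, a compound perfect fifth: a perfect fifth plus an octave.)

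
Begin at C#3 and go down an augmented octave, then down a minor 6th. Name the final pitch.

C#3 down an augmented octave → C2 (13 semitones).
C2 down a minor sixth → E1 (8 semitones).

E1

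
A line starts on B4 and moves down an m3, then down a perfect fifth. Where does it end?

C#4

B4 down a minor third → G#4 (3 semitones).
G#4 down a perfect fifth → C#4 (7 semitones).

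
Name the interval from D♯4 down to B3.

Descending from D#4 to B3 is the same interval as ascending B3 to D#4.
B to D spans three letter names (B-C-D): a third.
B3 to D#4 is 4 semitones, matching the major third exactly, so the quality is major.

major 3rd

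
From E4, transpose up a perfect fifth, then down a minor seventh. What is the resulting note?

E4 up a perfect fifth → B4 (7 semitones).
A minor seventh down from B4 is C#4.

C#4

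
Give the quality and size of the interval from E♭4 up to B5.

A12

E to B spans five letter names (E-F-G-A-B), plus an octave: a twelfth.
A perfect twelfth would be 19 semitones; Eb4 to B5 is 20, one semitone wider, so the interval is augmented.
(Equivalently, a compound augmented fifth: an augmented fifth plus an octave.)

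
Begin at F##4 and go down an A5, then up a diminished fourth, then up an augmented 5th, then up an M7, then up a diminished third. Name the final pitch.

C6

An augmented fifth down from F##4 is B3.
Up a diminished fourth from B3: Eb4 (4 semitones up).
Up an augmented fifth from Eb4: B4 (8 semitones up).
B4 up a major seventh → A#5 (11 semitones).
Up a diminished third from A#5: C6 (2 semitones up).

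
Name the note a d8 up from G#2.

An octave keeps the letter name G, an octave up from G.
A diminished octave is 11 semitones; 11 semitones up from G#2 gives G3.

G3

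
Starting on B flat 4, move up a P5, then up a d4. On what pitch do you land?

B double-flat 5

Up a perfect fifth from Bb4: F5 (7 semitones up).
F5 up a diminished fourth → Bbb5 (4 semitones).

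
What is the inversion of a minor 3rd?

major 6th

Inverted interval numbers add to nine, so a third pairs with a sixth (3 + 6 = 9).
The quality also flips — minor becomes major — giving a major sixth.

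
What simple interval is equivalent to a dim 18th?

d4

Each octave removed subtracts seven from the number: 18 − 14 = 4.
So a diminished eighteenth is 2 octaves plus a diminished fourth. The quality is unchanged.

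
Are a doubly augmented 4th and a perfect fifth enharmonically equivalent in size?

A doubly augmented fourth spans 7 semitones, and a perfect fifth also spans 7 semitones — they're enharmonic.

Yes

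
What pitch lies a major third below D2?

Counting three letter names down from D lands on B.
A major third is 4 semitones; 4 semitones down from D2 gives Bb1.

Bb1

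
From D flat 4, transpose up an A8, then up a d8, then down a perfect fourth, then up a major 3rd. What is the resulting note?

Db4 up an augmented octave → D5 (13 semitones).
A diminished octave up from D5 is Db6.
Db6 down a perfect fourth → Ab5 (5 semitones).
Up a major third from Ab5: C6 (4 semitones up).

C 6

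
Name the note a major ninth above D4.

Counting two letter names plus an octave up from D lands on E.
A major ninth is 14 semitones; 14 semitones up from D4 gives E5.

E5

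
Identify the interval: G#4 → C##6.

G to C spans four letter names (G-A-B-C), plus an octave, so the interval is some kind of eleventh.
The perfect eleventh is 17 semitones; here we have 18, one semitone wider: augmented.
(Equivalently, a compound augmented fourth: an augmented fourth plus an octave.)

augmented 11th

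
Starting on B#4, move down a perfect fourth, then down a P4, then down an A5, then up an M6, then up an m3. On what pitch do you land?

F#4

B#4 down a perfect fourth → F##4 (5 semitones).
F##4 down a perfect fourth → C##4 (5 semitones).
Down an augmented fifth from C##4: F#3 (8 semitones down).
A major sixth up from F#3 is D#4.
Up a minor third from D#4: F#4 (3 semitones up).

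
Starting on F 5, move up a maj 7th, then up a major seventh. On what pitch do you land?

Up a major seventh from F5: E6 (11 semitones up).
Up a major seventh from E6: D#7 (11 semitones up).

D sharp 7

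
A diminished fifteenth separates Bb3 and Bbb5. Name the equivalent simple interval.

diminished 8th

Each octave removed subtracts seven from the number: 15 − 7 = 8.
So a diminished fifteenth is an octave plus a diminished octave. The quality is unchanged.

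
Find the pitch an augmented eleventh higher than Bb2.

E4

The eleventh's letter: B up four letter names plus an octave → E.
An augmented eleventh spans 18 semitones, so from Bb2 the target pitch is E4.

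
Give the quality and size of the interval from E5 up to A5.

E to A spans four letter names (E-F-G-A), so the interval is some kind of fourth.
E5 to A5 is 5 semitones, matching the perfect fourth exactly, so the quality is perfect.

P4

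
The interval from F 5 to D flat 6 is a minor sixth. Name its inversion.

The rule of nine gives the new number: 9 − 6 = 3, so a sixth becomes a third.
The quality also flips — minor becomes major — giving a major third.

major 3rd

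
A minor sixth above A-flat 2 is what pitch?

Counting six letter names up from A lands on F.
Moving 8 semitones up from Ab2 (the size of a minor sixth) reaches Fb3.

F-flat 3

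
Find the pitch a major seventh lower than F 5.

Seven letter names down from F: G.
A major seventh is 11 semitones; 11 semitones down from F5 gives Gb4.

G-flat 4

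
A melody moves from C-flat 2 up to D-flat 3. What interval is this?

C to D spans two letter names (C-D), plus an octave — that makes it a ninth of some quality.
Counting semitones, Cb2→Db3 is 14, which is the major ninth.
(Equivalently, a compound major second: a major second plus an octave.)

M9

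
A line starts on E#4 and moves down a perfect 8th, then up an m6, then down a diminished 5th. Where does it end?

F##3

Down a perfect octave from E#4: E#3 (12 semitones down).
A minor sixth up from E#3 is C#4.
C#4 down a diminished fifth → F##3 (6 semitones).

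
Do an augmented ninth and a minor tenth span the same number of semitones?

An augmented ninth spans 15 semitones, and a minor tenth also spans 15 semitones — they're enharmonic.

Yes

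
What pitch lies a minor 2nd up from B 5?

Counting two letter names up from B lands on C.
A minor second is 1 semitone; 1 semitone up from B5 gives C6.

C 6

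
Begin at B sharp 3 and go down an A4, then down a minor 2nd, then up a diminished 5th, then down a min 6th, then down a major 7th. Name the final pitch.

E 2

B#3 down an augmented fourth → F#3 (6 semitones).
F#3 down a minor second → E#3 (1 semitone).
A diminished fifth up from E#3 is B3.
Down a minor sixth from B3: D#3 (8 semitones down).
D#3 down a major seventh → E2 (11 semitones).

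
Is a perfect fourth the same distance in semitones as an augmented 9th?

5 semitones (perfect fourth) vs 15 semitones (augmented ninth): not equal.

No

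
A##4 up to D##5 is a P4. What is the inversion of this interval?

perfect 5th

Inverted interval numbers add to nine, so a fourth pairs with a fifth (4 + 5 = 9).
The quality also flips — perfect stays perfect — giving a perfect fifth.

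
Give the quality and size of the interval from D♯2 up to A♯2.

P5

D to A spans five letter names (D-E-F-G-A): a fifth.
The perfect fifth spans 7 semitones, and D#2 to A#2 is exactly 7 semitones — so this is a perfect fifth.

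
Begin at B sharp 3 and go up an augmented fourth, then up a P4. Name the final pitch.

B#3 up an augmented fourth → E##4 (6 semitones).
E##4 up a perfect fourth → A##4 (5 semitones).

A double-sharp 4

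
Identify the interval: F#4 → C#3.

Descending from F#4 to C#3 is the same interval as ascending C#3 to F#4.
C to F spans four letter names (C-D-E-F), plus an octave — that makes it an eleventh of some quality.
C#3 to F#4 is 17 semitones, matching the perfect eleventh exactly, so the quality is perfect.
(Equivalently, a compound perfect fourth: a perfect fourth plus an octave.)

P11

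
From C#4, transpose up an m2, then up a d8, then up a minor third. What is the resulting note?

Fb5

A minor second up from C#4 is D4.
Up a diminished octave from D4: Db5 (11 semitones up).
Db5 up a minor third → Fb5 (3 semitones).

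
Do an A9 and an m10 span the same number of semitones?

An augmented ninth spans 15 semitones, and a minor tenth also spans 15 semitones — they're enharmonic.

Yes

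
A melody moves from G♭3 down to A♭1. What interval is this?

minor fourteenth

Descending from Gb3 to Ab1 is the same interval as ascending Ab1 to Gb3.
A to G spans seven letter names (A-B-C-D-E-F-G), plus an octave: a fourteenth.
A major fourteenth would be 23 semitones, but Ab1 to Gb3 is 22 — one semitone narrower, making it a minor fourteenth.
(Equivalently, a compound minor seventh: a minor seventh plus an octave.)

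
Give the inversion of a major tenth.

First reduce the compound major tenth to its simple form, a major third.
The rule of nine gives the new number: 9 − 3 = 6, so a third becomes a sixth.
The quality also flips — major becomes minor — giving a minor sixth.

m6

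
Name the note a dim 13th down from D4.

Six letters down from D (plus an octave) reaches F.
A diminished thirteenth is 19 semitones; 19 semitones down from D4 gives F##2.

F##2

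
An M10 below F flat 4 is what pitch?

The tenth's letter: F down three letter names plus an octave → D.
A major tenth spans 16 semitones, so from Fb4 the target pitch is Dbb3.

D double-flat 3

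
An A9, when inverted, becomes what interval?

First reduce the compound augmented ninth to its simple form, an augmented second.
Inverted interval numbers add to nine, so a second pairs with a seventh (2 + 7 = 9).
The quality also flips — augmented becomes diminished — giving a diminished seventh.

diminished 7th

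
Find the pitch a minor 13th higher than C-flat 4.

A-double-flat 5

Six letters up from C (plus an octave) reaches A.
Moving 20 semitones up from Cb4 (the size of a minor thirteenth) reaches Abb5.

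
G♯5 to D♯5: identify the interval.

perfect fourth

Descending from G#5 to D#5 is the same interval as ascending D#5 to G#5.
D to G spans four letter names (D-E-F-G) — that makes it a fourth of some quality.
D#5 to G#5 is 5 semitones, matching the perfect fourth exactly, so the quality is perfect.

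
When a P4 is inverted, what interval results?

perfect 5th

Interval numbers invert to sum to nine: 4 + 5 = 9, so a fourth inverts to a fifth.
The quality also flips — perfect stays perfect — giving a perfect fifth.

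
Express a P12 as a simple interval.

perfect 5th

Each octave removed subtracts seven from the number: 12 − 7 = 5.
So a perfect twelfth is an octave plus a perfect fifth. The quality is unchanged.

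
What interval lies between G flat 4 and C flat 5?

perfect 4th

G to C spans four letter names (G-A-B-C) — that makes it a fourth of some quality.
Counting semitones, Gb4→Cb5 is 5, which is the perfect fourth.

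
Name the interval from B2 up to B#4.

augmented fifteenth

B to B is the same letter name, plus 2 octaves, so the interval is some kind of fifteenth.
The perfect fifteenth is 24 semitones; here we have 25, one semitone wider: augmented.
(Equivalently, a compound augmented octave: an augmented octave plus an octave.)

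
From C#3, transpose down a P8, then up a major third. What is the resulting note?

C#3 down a perfect octave → C#2 (12 semitones).
Up a major third from C#2: E#2 (4 semitones up).

E#2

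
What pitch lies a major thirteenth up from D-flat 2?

Counting six letter names plus an octave up from D lands on B.
A major thirteenth spans 21 semitones, so from Db2 the target pitch is Bb3.

B-flat 3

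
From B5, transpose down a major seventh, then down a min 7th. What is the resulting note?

B5 down a major seventh → C5 (11 semitones).
C5 down a minor seventh → D4 (10 semitones).

D4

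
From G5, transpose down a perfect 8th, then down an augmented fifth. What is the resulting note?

Cb4

A perfect octave down from G5 is G4.
Down an augmented fifth from G4: Cb4 (8 semitones down).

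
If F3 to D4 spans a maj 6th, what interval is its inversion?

Interval numbers invert to sum to nine: 6 + 3 = 9, so a sixth inverts to a third.
The quality also flips — major becomes minor — giving a minor third.

m3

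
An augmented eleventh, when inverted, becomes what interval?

diminished fifth

First reduce the compound augmented eleventh to its simple form, an augmented fourth.
The rule of nine gives the new number: 9 − 4 = 5, so a fourth becomes a fifth.
Quality inverts too: augmented becomes diminished. That makes the inversion a diminished fifth.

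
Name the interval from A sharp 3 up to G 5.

A to G spans seven letter names (A-B-C-D-E-F-G), plus an octave: a fourteenth.
A major fourteenth would be 23 semitones; A#3 to G5 is 21, two semitones narrower, so the interval is diminished.
(Equivalently, a compound diminished seventh: a diminished seventh plus an octave.)

d14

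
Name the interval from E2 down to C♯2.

minor third

Descending from E2 to C#2 is the same interval as ascending C#2 to E2.
C to E spans three letter names (C-D-E), so the interval is some kind of third.
At 3 semitones, C#2→E2 falls one short of a major third: minor.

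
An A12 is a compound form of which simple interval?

Subtracting seven from the interval number removes an octave: 12 − 7 = 5.
That makes an augmented twelfth a compound augmented fifth — an octave plus an augmented fifth.

A5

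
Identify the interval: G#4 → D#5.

perfect 5th

G to D spans five letter names (G-A-B-C-D), so the interval is some kind of fifth.
The perfect fifth spans 7 semitones, and G#4 to D#5 is exactly 7 semitones — so this is a perfect fifth.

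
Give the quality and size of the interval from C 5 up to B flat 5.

C to B spans seven letter names (C-D-E-F-G-A-B): a seventh.
At 10 semitones, C5→Bb5 falls one short of a major seventh: minor.

minor seventh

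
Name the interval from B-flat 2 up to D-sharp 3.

B to D spans three letter names (B-C-D) — that makes it a third of some quality.
A major third would be 4 semitones; Bb2 to D#3 is 5, one semitone wider, so the interval is augmented.

augmented 3rd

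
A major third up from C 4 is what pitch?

The third takes the letter from C up to E.
A major third spans 4 semitones, so from C4 the target pitch is E4.

E 4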